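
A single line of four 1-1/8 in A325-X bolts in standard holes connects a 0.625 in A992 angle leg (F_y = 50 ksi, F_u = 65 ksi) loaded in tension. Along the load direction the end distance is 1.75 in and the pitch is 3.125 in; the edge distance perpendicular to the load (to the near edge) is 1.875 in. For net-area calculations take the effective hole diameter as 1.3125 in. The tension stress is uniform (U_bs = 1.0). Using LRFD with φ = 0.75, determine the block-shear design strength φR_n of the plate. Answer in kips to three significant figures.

157 kips

Shear plane L_v = 1.75 + 3·3.125 = 11.12 in; A_gv = 11.12 × 0.625 = 6.953 in².
A_nv = (11.12 − 3.5·1.3125) × 0.625 = 4.082 in².
A_nt = (1.875 − 0.5·1.3125) × 0.625 = 0.7617 in².
0.6 F_u A_nv = 159.2 kips; 0.6 F_y A_gv = 208.6 kips → shear rupture governs the shear term.
R_n = 159.2 + 1.0 × 65 × 0.7617 = 208.7 kips.
Design strength φR_n = 0.75 × 208.7 = 157 kips.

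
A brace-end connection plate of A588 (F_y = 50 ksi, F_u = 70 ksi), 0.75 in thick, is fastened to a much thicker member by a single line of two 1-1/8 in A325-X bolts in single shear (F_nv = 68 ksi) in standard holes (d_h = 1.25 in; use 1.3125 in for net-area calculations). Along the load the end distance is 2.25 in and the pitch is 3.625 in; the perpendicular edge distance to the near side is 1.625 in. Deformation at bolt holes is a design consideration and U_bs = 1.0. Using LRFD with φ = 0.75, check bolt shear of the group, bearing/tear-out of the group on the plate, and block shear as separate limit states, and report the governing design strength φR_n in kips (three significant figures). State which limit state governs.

101 kips (bolt shear governs)

Bolt shear: A_b = π·1.125²/4 = 0.994 in²; R_n = 68 × 0.994 × 2 × 1 = 135.2 kips → 0.75 × 135.2 = 101 kips.
Bearing: edge l_c = 1.625, r_n = 102.4 kips; interior l_c = 2.375, r_n = 141.8 kips; R_n = 102.4 + 1·141.8 = 244.1 kips → 183 kips.
Block shear: A_gv = 4.406, A_nv = 2.93, A_nt = 0.7266 in²; R_n = min(0.6F_uA_nv, 0.6F_yA_gv) + U_bs·F_u·A_nt = 173.9 kips → 130 kips.
Bolt shear governs: 101 kips.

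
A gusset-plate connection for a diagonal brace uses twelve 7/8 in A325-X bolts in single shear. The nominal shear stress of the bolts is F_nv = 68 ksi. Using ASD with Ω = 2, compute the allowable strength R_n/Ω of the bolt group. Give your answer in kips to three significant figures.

A_b = π × 0.875² / 4 = 0.6013 in².
R_n = F_nv · A_b · n · n_s = 68 × 0.6013 × 12 × 1 = 490.7 kips.
Allowable strength R_n/Ω = 490.7 / 2 = 245 kips.

245 kips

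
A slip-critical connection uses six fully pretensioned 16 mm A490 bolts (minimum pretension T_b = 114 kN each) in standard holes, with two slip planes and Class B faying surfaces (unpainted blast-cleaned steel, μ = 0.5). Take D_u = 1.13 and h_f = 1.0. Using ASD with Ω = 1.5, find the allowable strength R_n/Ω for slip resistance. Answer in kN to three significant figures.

515 kN

R_n = μ · D_u · h_f · T_b · n_s · n_b = 0.5 × 1.13 × 1.0 × 114 × 2 × 6 = 772.9 kN.
Allowable strength R_n/Ω = 772.9 / 1.5 = 515 kN.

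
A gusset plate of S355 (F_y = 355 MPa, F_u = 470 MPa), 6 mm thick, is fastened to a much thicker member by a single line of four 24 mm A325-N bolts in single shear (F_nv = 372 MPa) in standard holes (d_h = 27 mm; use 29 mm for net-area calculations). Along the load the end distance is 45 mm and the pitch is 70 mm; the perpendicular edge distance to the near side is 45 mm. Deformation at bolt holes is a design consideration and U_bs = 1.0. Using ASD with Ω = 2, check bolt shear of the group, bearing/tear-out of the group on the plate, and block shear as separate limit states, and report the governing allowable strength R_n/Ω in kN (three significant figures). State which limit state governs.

Bolt shear: A_b = π·24²/4 = 452.4 mm²; R_n = 372 × 452.4 × 4 × 1 / 1000 = 673.2 kN → 673.2 / 2 = 337 kN.
Bearing: edge l_c = 31.5, r_n = 106.6 kN; interior l_c = 43, r_n = 145.5 kN; R_n = 106.6 + 3·145.5 = 543.1 kN → 272 kN.
Block shear: A_gv = 1530, A_nv = 921, A_nt = 183 mm²; R_n = min(0.6F_uA_nv, 0.6F_yA_gv) + U_bs·F_u·A_nt = 345.7 kN → 173 kN.
Block shear governs: 173 kN.

173 kN (block shear governs)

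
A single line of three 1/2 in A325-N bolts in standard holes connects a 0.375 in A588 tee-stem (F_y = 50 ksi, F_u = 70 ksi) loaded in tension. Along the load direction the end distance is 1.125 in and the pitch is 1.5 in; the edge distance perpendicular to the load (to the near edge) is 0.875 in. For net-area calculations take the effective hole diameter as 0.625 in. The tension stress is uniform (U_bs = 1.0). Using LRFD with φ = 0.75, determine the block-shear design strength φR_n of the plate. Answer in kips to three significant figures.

Shear plane L_v = 1.125 + 2·1.5 = 4.125 in; A_gv = 4.125 × 0.375 = 1.547 in².
A_nv = (4.125 − 2.5·0.625) × 0.375 = 0.9609 in².
A_nt = (0.875 − 0.5·0.625) × 0.375 = 0.2109 in².
0.6 F_u A_nv = 40.36 kips; 0.6 F_y A_gv = 46.41 kips → shear rupture governs the shear term.
R_n = 40.36 + 1.0 × 70 × 0.2109 = 55.12 kips.
Design strength φR_n = 0.75 × 55.12 = 41.3 kips.

41.3 kips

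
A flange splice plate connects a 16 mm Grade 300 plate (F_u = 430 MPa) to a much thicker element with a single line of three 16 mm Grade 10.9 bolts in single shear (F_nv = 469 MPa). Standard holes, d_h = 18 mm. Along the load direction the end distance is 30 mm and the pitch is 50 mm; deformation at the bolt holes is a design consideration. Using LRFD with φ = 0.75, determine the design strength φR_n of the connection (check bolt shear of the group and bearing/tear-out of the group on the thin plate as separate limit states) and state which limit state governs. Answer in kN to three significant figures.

212 kN (bolt shear governs)

Bolt shear: A_b = π·16²/4 = 201.1 mm²; R_n = 469 × 201.1 × 3 × 1 / 1000 = 282.9 kN → 0.75 × 282.9 = 212 kN.
Bearing (1.2 l_c t F_u ≤ 2.4 d t F_u): upper limit = 2.4·16·16·430 / 1000 = 264.2 kN.
  Edge l_c = 30 − 18/2 = 21 → r_n = 173.4 kN; interior l_c = 50 − 18 = 32 → r_n = 264.2 kN.
  R_n,bearing = 1·173.4 + 2·264.2 = 701.8 kN → 0.75 × 701.8 = 526 kN.
Bolt shear governs: 212 kN.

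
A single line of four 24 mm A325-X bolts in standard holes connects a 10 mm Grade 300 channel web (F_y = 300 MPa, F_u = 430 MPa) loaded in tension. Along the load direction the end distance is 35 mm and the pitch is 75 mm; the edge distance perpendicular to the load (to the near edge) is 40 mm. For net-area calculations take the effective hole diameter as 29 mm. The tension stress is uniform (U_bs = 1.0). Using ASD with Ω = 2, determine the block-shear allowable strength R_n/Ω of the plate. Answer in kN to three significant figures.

Shear plane L_v = 35 + 3·75 = 260 mm; A_gv = 260 × 10 = 2600 mm².
A_nv = (260 − 3.5·29) × 10 = 1585 mm².
A_nt = (40 − 0.5·29) × 10 = 255 mm².
0.6 F_u A_nv = 408.9 kN; 0.6 F_y A_gv = 468 kN → shear rupture governs the shear term.
R_n = 408.9 + 1.0 × 430 × 255 / 1000 = 518.6 kN.
Allowable strength R_n/Ω = 518.6 / 2 = 259 kN.

259 kN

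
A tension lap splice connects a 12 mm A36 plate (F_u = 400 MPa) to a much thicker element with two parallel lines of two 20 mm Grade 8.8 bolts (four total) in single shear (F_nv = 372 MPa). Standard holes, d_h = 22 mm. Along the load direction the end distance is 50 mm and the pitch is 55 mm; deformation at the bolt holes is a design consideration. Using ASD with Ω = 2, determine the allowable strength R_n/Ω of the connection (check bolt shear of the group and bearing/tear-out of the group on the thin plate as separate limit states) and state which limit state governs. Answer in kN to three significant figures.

Bolt shear: A_b = π·20²/4 = 314.2 mm²; R_n = 372 × 314.2 × 4 × 1 / 1000 = 467.5 kN → 467.5 / 2 = 234 kN.
Bearing (1.2 l_c t F_u ≤ 2.4 d t F_u): upper limit = 2.4·20·12·400 / 1000 = 230.4 kN.
  Edge l_c = 50 − 22/2 = 39 → r_n = 224.6 kN; interior l_c = 55 − 22 = 33 → r_n = 190.1 kN.
  R_n,bearing = 2·224.6 + 2·190.1 = 829.4 kN → 829.4 / 2 = 415 kN.
Bolt shear governs: 234 kN.

234 kN (bolt shear governs)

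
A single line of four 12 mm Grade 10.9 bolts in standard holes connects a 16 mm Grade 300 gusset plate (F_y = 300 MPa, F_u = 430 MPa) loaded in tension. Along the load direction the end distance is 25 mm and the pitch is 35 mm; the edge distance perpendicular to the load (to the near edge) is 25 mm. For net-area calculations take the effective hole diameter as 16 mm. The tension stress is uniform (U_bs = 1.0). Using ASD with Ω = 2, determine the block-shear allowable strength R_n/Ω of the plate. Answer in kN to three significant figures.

Shear plane L_v = 25 + 3·35 = 130 mm; A_gv = 130 × 16 = 2080 mm².
A_nv = (130 − 3.5·16) × 16 = 1184 mm².
A_nt = (25 − 0.5·16) × 16 = 272 mm².
0.6 F_u A_nv = 305.5 kN; 0.6 F_y A_gv = 374.4 kN → shear rupture governs the shear term.
R_n = 305.5 + 1.0 × 430 × 272 / 1000 = 422.4 kN.
Allowable strength R_n/Ω = 422.4 / 2 = 211 kN.

211 kN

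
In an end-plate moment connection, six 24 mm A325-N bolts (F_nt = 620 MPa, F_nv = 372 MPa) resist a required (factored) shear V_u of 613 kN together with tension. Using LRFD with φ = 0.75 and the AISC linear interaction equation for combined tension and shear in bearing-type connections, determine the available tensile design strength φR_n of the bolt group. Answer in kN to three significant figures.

619 kN

A_b = π·24²/4 = 452.4 mm²; f_rv = 613 × 1000 / (6 × 452.4) = 225.8 MPa.
F'_nt = 1.3 F_nt − (F_nt / φF_nv) f_rv = 1.3·620 − (620/(0.75·372))·225.8 = 304.1 MPa, capped at F_nt → F'_nt = 304.1 MPa.
R_n = F'_nt · A_b · n = 304.1 × 452.4 × 6 / 1000 = 825.5 kN.
Design strength φR_n = 0.75 × 825.5 = 619 kN.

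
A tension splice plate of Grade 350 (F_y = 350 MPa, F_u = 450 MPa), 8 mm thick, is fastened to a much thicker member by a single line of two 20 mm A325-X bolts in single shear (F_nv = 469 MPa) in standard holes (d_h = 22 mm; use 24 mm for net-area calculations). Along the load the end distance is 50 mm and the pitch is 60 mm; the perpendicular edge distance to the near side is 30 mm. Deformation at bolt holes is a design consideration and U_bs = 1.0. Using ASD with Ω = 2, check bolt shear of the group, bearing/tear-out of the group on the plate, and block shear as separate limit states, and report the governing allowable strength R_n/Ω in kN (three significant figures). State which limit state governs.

Bolt shear: A_b = π·20²/4 = 314.2 mm²; R_n = 469 × 314.2 × 2 × 1 / 1000 = 294.7 kN → 294.7 / 2 = 147 kN.
Bearing: edge l_c = 39, r_n = 168.5 kN; interior l_c = 38, r_n = 164.2 kN; R_n = 168.5 + 1·164.2 = 332.6 kN → 166 kN.
Block shear: A_gv = 880, A_nv = 592, A_nt = 144 mm²; R_n = min(0.6F_uA_nv, 0.6F_yA_gv) + U_bs·F_u·A_nt = 224.6 kN → 112 kN.
Block shear governs: 112 kN.

112 kN (block shear governs)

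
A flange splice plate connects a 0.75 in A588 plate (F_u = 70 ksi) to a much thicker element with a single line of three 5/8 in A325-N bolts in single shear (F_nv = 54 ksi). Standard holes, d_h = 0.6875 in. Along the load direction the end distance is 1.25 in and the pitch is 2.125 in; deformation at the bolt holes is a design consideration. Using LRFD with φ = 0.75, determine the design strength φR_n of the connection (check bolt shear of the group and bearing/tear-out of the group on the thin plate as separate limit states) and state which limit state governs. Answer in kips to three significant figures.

37.3 kips (bolt shear governs)

Bolt shear: A_b = π·0.625²/4 = 0.3068 in²; R_n = 54 × 0.3068 × 3 × 1 = 49.7 kips → 0.75 × 49.7 = 37.3 kips.
Bearing (1.2 l_c t F_u ≤ 2.4 d t F_u): upper limit = 2.4·0.625·0.75·70 = 78.75 kips.
  Edge l_c = 1.25 − 0.6875/2 = 0.9062 → r_n = 57.09 kips; interior l_c = 2.125 − 0.6875 = 1.438 → r_n = 78.75 kips.
  R_n,bearing = 1·57.09 + 2·78.75 = 214.6 kips → 0.75 × 214.6 = 161 kips.
Bolt shear governs: 37.3 kips.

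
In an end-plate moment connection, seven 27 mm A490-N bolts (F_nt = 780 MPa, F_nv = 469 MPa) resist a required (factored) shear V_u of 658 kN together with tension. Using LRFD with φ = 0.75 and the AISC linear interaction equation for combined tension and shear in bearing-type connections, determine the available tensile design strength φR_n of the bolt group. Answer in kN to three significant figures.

1950 kN

A_b = π·27²/4 = 572.6 mm²; f_rv = 658 × 1000 / (7 × 572.6) = 164.2 MPa.
F'_nt = 1.3 F_nt − (F_nt / φF_nv) f_rv = 1.3·780 − (780/(0.75·469))·164.2 = 649.9 MPa, capped at F_nt → F'_nt = 649.9 MPa.
R_n = F'_nt · A_b · n = 649.9 × 572.6 × 7 / 1000 = 2605 kN.
Design strength φR_n = 0.75 × 2605 = 1950 kN.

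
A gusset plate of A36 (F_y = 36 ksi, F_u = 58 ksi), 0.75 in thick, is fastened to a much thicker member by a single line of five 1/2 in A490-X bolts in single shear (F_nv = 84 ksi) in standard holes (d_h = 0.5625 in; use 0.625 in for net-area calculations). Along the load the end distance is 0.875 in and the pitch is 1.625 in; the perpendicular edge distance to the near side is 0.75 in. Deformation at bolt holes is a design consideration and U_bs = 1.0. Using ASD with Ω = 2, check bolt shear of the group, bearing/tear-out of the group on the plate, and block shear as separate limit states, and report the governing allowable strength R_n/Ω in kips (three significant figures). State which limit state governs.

Bolt shear: A_b = π·0.5²/4 = 0.1963 in²; R_n = 84 × 0.1963 × 5 × 1 = 82.47 kips → 82.47 / 2 = 41.2 kips.
Bearing: edge l_c = 0.5938, r_n = 30.99 kips; interior l_c = 1.062, r_n = 52.2 kips; R_n = 30.99 + 4·52.2 = 239.8 kips → 120 kips.
Block shear: A_gv = 5.531, A_nv = 3.422, A_nt = 0.3281 in²; R_n = min(0.6F_uA_nv, 0.6F_yA_gv) + U_bs·F_u·A_nt = 138.1 kips → 69.1 kips.
Bolt shear governs: 41.2 kips.

41.2 kips (bolt shear governs)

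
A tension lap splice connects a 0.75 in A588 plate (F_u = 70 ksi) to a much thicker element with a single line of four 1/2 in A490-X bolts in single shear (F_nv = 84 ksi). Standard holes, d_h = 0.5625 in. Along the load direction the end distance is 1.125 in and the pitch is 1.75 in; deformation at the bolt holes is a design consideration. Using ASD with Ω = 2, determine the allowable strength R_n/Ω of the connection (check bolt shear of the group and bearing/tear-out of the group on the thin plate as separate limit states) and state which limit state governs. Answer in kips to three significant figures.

Bolt shear: A_b = π·0.5²/4 = 0.1963 in²; R_n = 84 × 0.1963 × 4 × 1 = 65.97 kips → 65.97 / 2 = 33 kips.
Bearing (1.2 l_c t F_u ≤ 2.4 d t F_u): upper limit = 2.4·0.5·0.75·70 = 63 kips.
  Edge l_c = 1.125 − 0.5625/2 = 0.8438 → r_n = 53.16 kips; interior l_c = 1.75 − 0.5625 = 1.188 → r_n = 63 kips.
  R_n,bearing = 1·53.16 + 3·63 = 242.2 kips → 242.2 / 2 = 121 kips.
Bolt shear governs: 33 kips.

33 kips (bolt shear governs)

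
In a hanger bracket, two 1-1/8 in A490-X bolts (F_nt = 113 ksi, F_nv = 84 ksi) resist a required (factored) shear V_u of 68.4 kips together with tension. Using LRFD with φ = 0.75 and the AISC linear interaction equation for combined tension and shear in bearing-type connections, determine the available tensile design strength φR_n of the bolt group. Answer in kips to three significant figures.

A_b = π·1.125²/4 = 0.994 in²; f_rv = 68.4 / (2 × 0.994) = 34.41 ksi.
F'_nt = 1.3 F_nt − (F_nt / φF_nv) f_rv = 1.3·113 − (113/(0.75·84))·34.41 = 85.19 ksi, capped at F_nt → F'_nt = 85.19 ksi.
R_n = F'_nt · A_b · n = 85.19 × 0.994 × 2 = 169.4 kips.
Design strength φR_n = 0.75 × 169.4 = 127 kips.

127 kips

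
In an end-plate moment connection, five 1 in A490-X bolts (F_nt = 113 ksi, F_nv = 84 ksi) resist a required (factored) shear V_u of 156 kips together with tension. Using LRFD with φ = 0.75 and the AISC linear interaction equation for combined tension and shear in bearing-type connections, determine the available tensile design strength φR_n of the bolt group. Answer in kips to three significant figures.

A_b = π·1²/4 = 0.7854 in²; f_rv = 156 / (5 × 0.7854) = 39.73 ksi.
F'_nt = 1.3 F_nt − (F_nt / φF_nv) f_rv = 1.3·113 − (113/(0.75·84))·39.73 = 75.65 ksi, capped at F_nt → F'_nt = 75.65 ksi.
R_n = F'_nt · A_b · n = 75.65 × 0.7854 × 5 = 297.1 kips.
Design strength φR_n = 0.75 × 297.1 = 223 kips.

223 kips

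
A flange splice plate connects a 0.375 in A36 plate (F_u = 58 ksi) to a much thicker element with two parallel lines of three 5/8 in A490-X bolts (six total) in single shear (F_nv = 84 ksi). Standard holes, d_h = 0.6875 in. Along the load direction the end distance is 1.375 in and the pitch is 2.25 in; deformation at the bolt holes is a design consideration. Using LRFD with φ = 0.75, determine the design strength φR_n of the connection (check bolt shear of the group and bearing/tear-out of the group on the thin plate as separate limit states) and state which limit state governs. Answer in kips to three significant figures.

116 kips (bolt shear governs)

Bolt shear: A_b = π·0.625²/4 = 0.3068 in²; R_n = 84 × 0.3068 × 6 × 1 = 154.6 kips → 0.75 × 154.6 = 116 kips.
Bearing (1.2 l_c t F_u ≤ 2.4 d t F_u): upper limit = 2.4·0.625·0.375·58 = 32.62 kips.
  Edge l_c = 1.375 − 0.6875/2 = 1.031 → r_n = 26.92 kips; interior l_c = 2.25 − 0.6875 = 1.562 → r_n = 32.62 kips.
  R_n,bearing = 2·26.92 + 4·32.62 = 184.3 kips → 0.75 × 184.3 = 138 kips.
Bolt shear governs: 116 kips.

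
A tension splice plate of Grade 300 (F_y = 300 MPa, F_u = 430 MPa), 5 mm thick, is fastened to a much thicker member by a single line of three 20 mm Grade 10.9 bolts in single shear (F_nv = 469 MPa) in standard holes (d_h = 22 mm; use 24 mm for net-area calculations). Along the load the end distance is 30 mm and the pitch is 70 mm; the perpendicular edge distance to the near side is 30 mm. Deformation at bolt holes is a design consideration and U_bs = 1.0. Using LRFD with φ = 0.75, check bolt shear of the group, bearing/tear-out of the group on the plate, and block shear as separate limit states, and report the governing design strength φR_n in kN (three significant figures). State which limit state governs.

Bolt shear: A_b = π·20²/4 = 314.2 mm²; R_n = 469 × 314.2 × 3 × 1 / 1000 = 442 kN → 0.75 × 442 = 332 kN.
Bearing: edge l_c = 19, r_n = 49.02 kN; interior l_c = 48, r_n = 103.2 kN; R_n = 49.02 + 2·103.2 = 255.4 kN → 192 kN.
Block shear: A_gv = 850, A_nv = 550, A_nt = 90 mm²; R_n = min(0.6F_uA_nv, 0.6F_yA_gv) + U_bs·F_u·A_nt = 180.6 kN → 135 kN.
Block shear governs: 135 kN.

135 kN (block shear governs)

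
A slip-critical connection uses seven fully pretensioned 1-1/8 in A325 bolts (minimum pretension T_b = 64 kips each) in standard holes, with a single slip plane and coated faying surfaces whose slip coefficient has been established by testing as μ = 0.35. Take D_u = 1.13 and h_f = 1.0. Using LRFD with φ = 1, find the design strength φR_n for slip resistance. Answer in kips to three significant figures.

177 kips

R_n = μ · D_u · h_f · T_b · n_s · n_b = 0.35 × 1.13 × 1.0 × 64 × 1 × 7 = 177.2 kips.
Design strength φR_n = 1 × 177.2 = 177 kips.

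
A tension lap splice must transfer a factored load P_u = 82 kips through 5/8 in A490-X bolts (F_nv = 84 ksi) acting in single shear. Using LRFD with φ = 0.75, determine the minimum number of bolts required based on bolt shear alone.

5 bolts

A_b = π·0.625²/4 = 0.3068 in².
Per-bolt design strength φR_n = 0.75 × 84 × 0.3068 × 1 = 19.33 kips.
n ≥ 82 / 19.33 = 4.243 → use 5 bolts.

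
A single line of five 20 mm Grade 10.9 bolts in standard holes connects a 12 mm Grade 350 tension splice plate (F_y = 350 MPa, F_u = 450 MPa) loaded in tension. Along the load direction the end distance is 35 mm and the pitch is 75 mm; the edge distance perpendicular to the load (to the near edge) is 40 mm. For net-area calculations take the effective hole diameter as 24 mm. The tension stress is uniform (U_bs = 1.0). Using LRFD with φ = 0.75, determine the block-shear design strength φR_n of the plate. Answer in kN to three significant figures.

Shear plane L_v = 35 + 4·75 = 335 mm; A_gv = 335 × 12 = 4020 mm².
A_nv = (335 − 4.5·24) × 12 = 2724 mm².
A_nt = (40 − 0.5·24) × 12 = 336 mm².
0.6 F_u A_nv = 735.5 kN; 0.6 F_y A_gv = 844.2 kN → shear rupture governs the shear term.
R_n = 735.5 + 1.0 × 450 × 336 / 1000 = 886.7 kN.
Design strength φR_n = 0.75 × 886.7 = 665 kN.

665 kN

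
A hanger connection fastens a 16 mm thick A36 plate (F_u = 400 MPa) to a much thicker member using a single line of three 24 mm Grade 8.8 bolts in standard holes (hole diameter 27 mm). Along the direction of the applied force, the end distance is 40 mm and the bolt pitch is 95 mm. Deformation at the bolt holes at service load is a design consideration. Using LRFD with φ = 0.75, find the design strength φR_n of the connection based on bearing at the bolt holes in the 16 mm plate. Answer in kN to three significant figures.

706 kN

Per bolt r_n = 1.2 l_c t F_u ≤ 2.4 d t F_u; upper limit = 2.4 × 24 × 16 × 400 / 1000 = 368.6 kN.
Edge bolt: l_c = 40 − 27/2 = 26.5 mm → 1.2 × 26.5 × 16 × 400 / 1000 = 203.5 → r_n = 203.5 kN.
Interior bolts: l_c = 95 − 27 = 68 mm → 1.2 × 68 × 16 × 400 / 1000 = 522.2 → r_n = 368.6 kN.
R_n = 1 × 203.5 + 2 × 368.6 = 940.8 kN.
Design strength φR_n = 0.75 × 940.8 = 706 kN.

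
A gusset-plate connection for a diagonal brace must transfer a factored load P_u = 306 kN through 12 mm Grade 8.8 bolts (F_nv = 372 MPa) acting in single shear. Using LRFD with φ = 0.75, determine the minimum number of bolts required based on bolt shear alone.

A_b = π·12²/4 = 113.1 mm².
Per-bolt design strength φR_n = 0.75 × 372 × 113.1 × 1 / 1000 = 31.55 kN.
n ≥ 306 / 31.55 = 9.698 → use 10 bolts.

10 bolts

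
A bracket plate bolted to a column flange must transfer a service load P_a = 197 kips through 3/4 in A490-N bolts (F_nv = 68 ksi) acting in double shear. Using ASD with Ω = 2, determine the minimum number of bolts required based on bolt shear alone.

A_b = π·0.75²/4 = 0.4418 in².
Per-bolt allowable strength R_n/Ω = 68 × 0.4418 × 2 / 2 = 30.04 kips.
n ≥ 197 / 30.04 = 6.558 → use 7 bolts.

7 bolts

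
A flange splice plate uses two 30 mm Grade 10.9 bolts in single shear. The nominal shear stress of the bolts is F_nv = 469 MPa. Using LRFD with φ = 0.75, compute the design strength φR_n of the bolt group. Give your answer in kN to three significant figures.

497 kN

A_b = π × 30² / 4 = 706.9 mm².
R_n = F_nv · A_b · n · n_s = 469 × 706.9 × 2 × 1 / 1000 = 663 kN.
Design strength φR_n = 0.75 × 663 = 497 kN.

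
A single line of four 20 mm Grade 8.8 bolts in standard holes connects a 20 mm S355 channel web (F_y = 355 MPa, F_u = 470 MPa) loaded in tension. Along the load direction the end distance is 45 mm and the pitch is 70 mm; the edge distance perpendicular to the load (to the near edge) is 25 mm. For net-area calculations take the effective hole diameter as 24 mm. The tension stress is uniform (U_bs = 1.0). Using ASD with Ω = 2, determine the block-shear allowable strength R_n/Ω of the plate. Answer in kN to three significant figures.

543 kN

Shear plane L_v = 45 + 3·70 = 255 mm; A_gv = 255 × 20 = 5100 mm².
A_nv = (255 − 3.5·24) × 20 = 3420 mm².
A_nt = (25 − 0.5·24) × 20 = 260 mm².
0.6 F_u A_nv = 964.4 kN; 0.6 F_y A_gv = 1086 kN → shear rupture governs the shear term.
R_n = 964.4 + 1.0 × 470 × 260 / 1000 = 1087 kN.
Allowable strength R_n/Ω = 1087 / 2 = 543 kN.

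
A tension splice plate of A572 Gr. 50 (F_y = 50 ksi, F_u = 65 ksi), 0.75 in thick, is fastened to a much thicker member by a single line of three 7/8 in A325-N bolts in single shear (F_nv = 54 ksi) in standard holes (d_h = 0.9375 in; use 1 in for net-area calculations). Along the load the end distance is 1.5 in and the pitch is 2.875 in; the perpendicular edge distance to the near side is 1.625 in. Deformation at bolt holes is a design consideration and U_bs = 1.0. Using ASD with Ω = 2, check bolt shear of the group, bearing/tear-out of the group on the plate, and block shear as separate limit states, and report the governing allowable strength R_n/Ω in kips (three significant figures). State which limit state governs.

48.7 kips (bolt shear governs)

Bolt shear: A_b = π·0.875²/4 = 0.6013 in²; R_n = 54 × 0.6013 × 3 × 1 = 97.41 kips → 97.41 / 2 = 48.7 kips.
Bearing: edge l_c = 1.031, r_n = 60.33 kips; interior l_c = 1.938, r_n = 102.4 kips; R_n = 60.33 + 2·102.4 = 265.1 kips → 133 kips.
Block shear: A_gv = 5.438, A_nv = 3.562, A_nt = 0.8438 in²; R_n = min(0.6F_uA_nv, 0.6F_yA_gv) + U_bs·F_u·A_nt = 193.8 kips → 96.9 kips.
Bolt shear governs: 48.7 kips.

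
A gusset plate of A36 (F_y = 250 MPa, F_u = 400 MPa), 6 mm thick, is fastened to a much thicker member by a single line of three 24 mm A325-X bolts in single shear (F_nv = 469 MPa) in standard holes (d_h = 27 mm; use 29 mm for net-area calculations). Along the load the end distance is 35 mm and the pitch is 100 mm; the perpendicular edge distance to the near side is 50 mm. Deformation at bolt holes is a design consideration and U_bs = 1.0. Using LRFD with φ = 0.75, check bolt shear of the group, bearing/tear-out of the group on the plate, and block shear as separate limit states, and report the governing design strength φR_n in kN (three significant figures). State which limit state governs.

223 kN (block shear governs)

Bolt shear: A_b = π·24²/4 = 452.4 mm²; R_n = 469 × 452.4 × 3 × 1 / 1000 = 636.5 kN → 0.75 × 636.5 = 477 kN.
Bearing: edge l_c = 21.5, r_n = 61.92 kN; interior l_c = 73, r_n = 138.2 kN; R_n = 61.92 + 2·138.2 = 338.4 kN → 254 kN.
Block shear: A_gv = 1410, A_nv = 975, A_nt = 213 mm²; R_n = min(0.6F_uA_nv, 0.6F_yA_gv) + U_bs·F_u·A_nt = 296.7 kN → 223 kN.
Block shear governs: 223 kN.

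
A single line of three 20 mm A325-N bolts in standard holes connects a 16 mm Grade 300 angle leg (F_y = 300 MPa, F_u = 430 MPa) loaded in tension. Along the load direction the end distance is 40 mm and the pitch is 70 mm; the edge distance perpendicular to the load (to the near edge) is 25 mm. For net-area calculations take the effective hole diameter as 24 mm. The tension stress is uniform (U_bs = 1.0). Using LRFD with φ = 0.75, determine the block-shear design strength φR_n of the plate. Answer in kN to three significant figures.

Shear plane L_v = 40 + 2·70 = 180 mm; A_gv = 180 × 16 = 2880 mm².
A_nv = (180 − 2.5·24) × 16 = 1920 mm².
A_nt = (25 − 0.5·24) × 16 = 208 mm².
0.6 F_u A_nv = 495.4 kN; 0.6 F_y A_gv = 518.4 kN → shear rupture governs the shear term.
R_n = 495.4 + 1.0 × 430 × 208 / 1000 = 584.8 kN.
Design strength φR_n = 0.75 × 584.8 = 439 kN.

439 kN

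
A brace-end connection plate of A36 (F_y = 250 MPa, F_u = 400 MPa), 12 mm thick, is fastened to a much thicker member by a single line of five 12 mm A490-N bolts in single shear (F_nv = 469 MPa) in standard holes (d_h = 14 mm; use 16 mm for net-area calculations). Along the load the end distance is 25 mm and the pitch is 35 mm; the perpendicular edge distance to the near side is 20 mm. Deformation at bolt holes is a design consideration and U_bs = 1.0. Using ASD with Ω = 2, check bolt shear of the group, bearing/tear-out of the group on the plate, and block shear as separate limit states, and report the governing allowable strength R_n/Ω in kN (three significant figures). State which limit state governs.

Bolt shear: A_b = π·12²/4 = 113.1 mm²; R_n = 469 × 113.1 × 5 × 1 / 1000 = 265.2 kN → 265.2 / 2 = 133 kN.
Bearing: edge l_c = 18, r_n = 103.7 kN; interior l_c = 21, r_n = 121 kN; R_n = 103.7 + 4·121 = 587.5 kN → 294 kN.
Block shear: A_gv = 1980, A_nv = 1116, A_nt = 144 mm²; R_n = min(0.6F_uA_nv, 0.6F_yA_gv) + U_bs·F_u·A_nt = 325.4 kN → 163 kN.
Bolt shear governs: 133 kN.

133 kN (bolt shear governs)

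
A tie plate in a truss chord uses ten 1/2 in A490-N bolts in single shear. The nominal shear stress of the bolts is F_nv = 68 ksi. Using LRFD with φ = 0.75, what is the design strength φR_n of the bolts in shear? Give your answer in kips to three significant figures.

100 kips

A_b = π × 0.5² / 4 = 0.1963 in².
R_n = F_nv · A_b · n · n_s = 68 × 0.1963 × 10 × 1 = 133.5 kips.
Design strength φR_n = 0.75 × 133.5 = 100 kips.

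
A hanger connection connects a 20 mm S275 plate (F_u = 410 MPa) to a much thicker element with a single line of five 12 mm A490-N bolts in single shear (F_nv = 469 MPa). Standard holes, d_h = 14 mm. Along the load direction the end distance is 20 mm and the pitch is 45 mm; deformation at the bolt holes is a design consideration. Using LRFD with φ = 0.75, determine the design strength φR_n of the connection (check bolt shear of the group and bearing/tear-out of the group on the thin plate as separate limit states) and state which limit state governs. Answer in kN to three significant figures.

Bolt shear: A_b = π·12²/4 = 113.1 mm²; R_n = 469 × 113.1 × 5 × 1 / 1000 = 265.2 kN → 0.75 × 265.2 = 199 kN.
Bearing (1.2 l_c t F_u ≤ 2.4 d t F_u): upper limit = 2.4·12·20·410 / 1000 = 236.2 kN.
  Edge l_c = 20 − 14/2 = 13 → r_n = 127.9 kN; interior l_c = 45 − 14 = 31 → r_n = 236.2 kN.
  R_n,bearing = 1·127.9 + 4·236.2 = 1073 kN → 0.75 × 1073 = 804 kN.
Bolt shear governs: 199 kN.

199 kN (bolt shear governs)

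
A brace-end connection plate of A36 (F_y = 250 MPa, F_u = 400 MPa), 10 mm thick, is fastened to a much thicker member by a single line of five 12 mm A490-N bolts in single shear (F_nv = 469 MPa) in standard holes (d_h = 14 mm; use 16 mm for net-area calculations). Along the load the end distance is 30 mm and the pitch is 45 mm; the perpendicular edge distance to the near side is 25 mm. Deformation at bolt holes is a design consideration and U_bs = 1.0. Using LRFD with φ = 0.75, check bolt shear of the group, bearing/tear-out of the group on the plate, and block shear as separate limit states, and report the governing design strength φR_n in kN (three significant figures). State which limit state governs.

199 kN (bolt shear governs)

Bolt shear: A_b = π·12²/4 = 113.1 mm²; R_n = 469 × 113.1 × 5 × 1 / 1000 = 265.2 kN → 0.75 × 265.2 = 199 kN.
Bearing: edge l_c = 23, r_n = 110.4 kN; interior l_c = 31, r_n = 115.2 kN; R_n = 110.4 + 4·115.2 = 571.2 kN → 428 kN.
Block shear: A_gv = 2100, A_nv = 1380, A_nt = 170 mm²; R_n = min(0.6F_uA_nv, 0.6F_yA_gv) + U_bs·F_u·A_nt = 383 kN → 287 kN.
Bolt shear governs: 199 kN.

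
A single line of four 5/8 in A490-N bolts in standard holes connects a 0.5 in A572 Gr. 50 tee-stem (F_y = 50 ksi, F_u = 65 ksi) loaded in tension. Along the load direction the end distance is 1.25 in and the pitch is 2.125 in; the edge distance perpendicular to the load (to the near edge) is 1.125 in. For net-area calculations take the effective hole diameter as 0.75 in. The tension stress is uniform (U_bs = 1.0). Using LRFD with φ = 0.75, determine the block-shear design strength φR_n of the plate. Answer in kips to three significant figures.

Shear plane L_v = 1.25 + 3·2.125 = 7.625 in; A_gv = 7.625 × 0.5 = 3.812 in².
A_nv = (7.625 − 3.5·0.75) × 0.5 = 2.5 in².
A_nt = (1.125 − 0.5·0.75) × 0.5 = 0.375 in².
0.6 F_u A_nv = 97.5 kips; 0.6 F_y A_gv = 114.4 kips → shear rupture governs the shear term.
R_n = 97.5 + 1.0 × 65 × 0.375 = 121.9 kips.
Design strength φR_n = 0.75 × 121.9 = 91.4 kips.

91.4 kips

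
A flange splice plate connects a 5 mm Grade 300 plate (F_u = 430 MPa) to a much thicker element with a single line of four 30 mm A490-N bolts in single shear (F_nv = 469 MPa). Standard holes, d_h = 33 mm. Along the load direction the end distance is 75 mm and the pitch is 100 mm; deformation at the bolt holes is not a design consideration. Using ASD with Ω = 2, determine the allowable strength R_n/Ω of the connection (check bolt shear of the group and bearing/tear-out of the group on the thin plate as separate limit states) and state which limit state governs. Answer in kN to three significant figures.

385 kN (bearing governs)

Bolt shear: A_b = π·30²/4 = 706.9 mm²; R_n = 469 × 706.9 × 4 × 1 / 1000 = 1326 kN → 1326 / 2 = 663 kN.
Bearing (1.5 l_c t F_u ≤ 3.0 d t F_u): upper limit = 3.0·30·5·430 / 1000 = 193.5 kN.
  Edge l_c = 75 − 33/2 = 58.5 → r_n = 188.7 kN; interior l_c = 100 − 33 = 67 → r_n = 193.5 kN.
  R_n,bearing = 1·188.7 + 3·193.5 = 769.2 kN → 769.2 / 2 = 385 kN.
Bearing governs: 385 kN.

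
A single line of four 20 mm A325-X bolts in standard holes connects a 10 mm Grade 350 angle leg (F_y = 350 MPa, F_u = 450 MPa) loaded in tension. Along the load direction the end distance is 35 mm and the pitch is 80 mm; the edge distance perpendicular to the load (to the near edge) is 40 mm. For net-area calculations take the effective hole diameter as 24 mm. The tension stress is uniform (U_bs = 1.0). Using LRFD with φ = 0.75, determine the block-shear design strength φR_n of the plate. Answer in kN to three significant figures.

Shear plane L_v = 35 + 3·80 = 275 mm; A_gv = 275 × 10 = 2750 mm².
A_nv = (275 − 3.5·24) × 10 = 1910 mm².
A_nt = (40 − 0.5·24) × 10 = 280 mm².
0.6 F_u A_nv = 515.7 kN; 0.6 F_y A_gv = 577.5 kN → shear rupture governs the shear term.
R_n = 515.7 + 1.0 × 450 × 280 / 1000 = 641.7 kN.
Design strength φR_n = 0.75 × 641.7 = 481 kN.

481 kN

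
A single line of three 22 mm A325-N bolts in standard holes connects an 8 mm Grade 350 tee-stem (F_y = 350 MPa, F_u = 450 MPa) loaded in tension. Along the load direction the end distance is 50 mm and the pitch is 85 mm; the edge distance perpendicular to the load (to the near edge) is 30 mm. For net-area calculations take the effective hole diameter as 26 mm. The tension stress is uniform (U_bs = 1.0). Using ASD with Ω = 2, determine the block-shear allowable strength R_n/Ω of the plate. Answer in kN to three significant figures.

198 kN

Shear plane L_v = 50 + 2·85 = 220 mm; A_gv = 220 × 8 = 1760 mm².
A_nv = (220 − 2.5·26) × 8 = 1240 mm².
A_nt = (30 − 0.5·26) × 8 = 136 mm².
0.6 F_u A_nv = 334.8 kN; 0.6 F_y A_gv = 369.6 kN → shear rupture governs the shear term.
R_n = 334.8 + 1.0 × 450 × 136 / 1000 = 396 kN.
Allowable strength R_n/Ω = 396 / 2 = 198 kN.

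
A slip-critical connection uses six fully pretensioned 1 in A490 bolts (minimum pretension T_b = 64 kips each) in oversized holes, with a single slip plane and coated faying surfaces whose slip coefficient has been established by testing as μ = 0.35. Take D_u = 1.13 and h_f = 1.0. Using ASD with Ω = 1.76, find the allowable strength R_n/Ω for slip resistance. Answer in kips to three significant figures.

R_n = μ · D_u · h_f · T_b · n_s · n_b = 0.35 × 1.13 × 1.0 × 64 × 1 × 6 = 151.9 kips.
Allowable strength R_n/Ω = 151.9 / 1.76 = 86.3 kips.

86.3 kips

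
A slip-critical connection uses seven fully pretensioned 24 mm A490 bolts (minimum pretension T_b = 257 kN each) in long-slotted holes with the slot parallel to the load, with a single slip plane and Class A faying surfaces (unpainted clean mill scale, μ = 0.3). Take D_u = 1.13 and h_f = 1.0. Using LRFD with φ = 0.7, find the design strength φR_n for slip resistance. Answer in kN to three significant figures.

R_n = μ · D_u · h_f · T_b · n_s · n_b = 0.3 × 1.13 × 1.0 × 257 × 1 × 7 = 609.9 kN.
Design strength φR_n = 0.7 × 609.9 = 427 kN.

427 kN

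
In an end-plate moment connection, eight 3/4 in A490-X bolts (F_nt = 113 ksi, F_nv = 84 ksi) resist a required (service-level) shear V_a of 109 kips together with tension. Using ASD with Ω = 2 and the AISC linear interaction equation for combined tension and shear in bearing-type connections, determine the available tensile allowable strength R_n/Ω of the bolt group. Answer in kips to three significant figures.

113 kips

A_b = π·0.75²/4 = 0.4418 in²; f_rv = 109 / (8 × 0.4418) = 30.84 ksi.
F'_nt = 1.3 F_nt − (Ω F_nt / F_nv) f_rv = 1.3·113 − (2·113/84)·30.84 = 63.92 ksi, capped at F_nt → F'_nt = 63.92 ksi.
R_n = F'_nt · A_b · n = 63.92 × 0.4418 × 8 = 225.9 kips.
Allowable strength R_n/Ω = 225.9 / 2 = 113 kips.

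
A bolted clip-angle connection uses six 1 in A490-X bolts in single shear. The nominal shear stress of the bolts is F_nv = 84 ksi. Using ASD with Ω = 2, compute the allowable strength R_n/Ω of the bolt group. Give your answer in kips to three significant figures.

A_b = π × 1² / 4 = 0.7854 in².
R_n = F_nv · A_b · n · n_s = 84 × 0.7854 × 6 × 1 = 395.8 kips.
Allowable strength R_n/Ω = 395.8 / 2 = 198 kips.

198 kips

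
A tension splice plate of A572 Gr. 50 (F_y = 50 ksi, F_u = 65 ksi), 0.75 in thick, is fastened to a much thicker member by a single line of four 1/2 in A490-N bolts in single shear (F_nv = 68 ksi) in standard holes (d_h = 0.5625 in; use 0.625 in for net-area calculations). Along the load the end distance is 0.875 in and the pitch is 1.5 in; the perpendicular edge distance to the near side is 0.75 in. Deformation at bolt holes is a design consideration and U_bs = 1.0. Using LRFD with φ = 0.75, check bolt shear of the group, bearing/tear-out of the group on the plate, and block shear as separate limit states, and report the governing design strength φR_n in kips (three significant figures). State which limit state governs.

Bolt shear: A_b = π·0.5²/4 = 0.1963 in²; R_n = 68 × 0.1963 × 4 × 1 = 53.41 kips → 0.75 × 53.41 = 40.1 kips.
Bearing: edge l_c = 0.5938, r_n = 34.73 kips; interior l_c = 0.9375, r_n = 54.84 kips; R_n = 34.73 + 3·54.84 = 199.3 kips → 149 kips.
Block shear: A_gv = 4.031, A_nv = 2.391, A_nt = 0.3281 in²; R_n = min(0.6F_uA_nv, 0.6F_yA_gv) + U_bs·F_u·A_nt = 114.6 kips → 85.9 kips.
Bolt shear governs: 40.1 kips.

40.1 kips (bolt shear governs)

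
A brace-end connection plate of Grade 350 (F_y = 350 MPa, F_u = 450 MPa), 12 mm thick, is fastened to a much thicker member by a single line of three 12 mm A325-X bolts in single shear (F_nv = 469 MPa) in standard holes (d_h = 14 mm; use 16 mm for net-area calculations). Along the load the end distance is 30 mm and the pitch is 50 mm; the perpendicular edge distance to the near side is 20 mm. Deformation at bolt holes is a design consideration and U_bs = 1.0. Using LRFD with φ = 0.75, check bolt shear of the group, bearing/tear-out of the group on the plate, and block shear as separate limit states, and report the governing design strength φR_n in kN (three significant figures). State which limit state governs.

119 kN (bolt shear governs)

Bolt shear: A_b = π·12²/4 = 113.1 mm²; R_n = 469 × 113.1 × 3 × 1 / 1000 = 159.1 kN → 0.75 × 159.1 = 119 kN.
Bearing: edge l_c = 23, r_n = 149 kN; interior l_c = 36, r_n = 155.5 kN; R_n = 149 + 2·155.5 = 460.1 kN → 345 kN.
Block shear: A_gv = 1560, A_nv = 1080, A_nt = 144 mm²; R_n = min(0.6F_uA_nv, 0.6F_yA_gv) + U_bs·F_u·A_nt = 356.4 kN → 267 kN.
Bolt shear governs: 119 kN.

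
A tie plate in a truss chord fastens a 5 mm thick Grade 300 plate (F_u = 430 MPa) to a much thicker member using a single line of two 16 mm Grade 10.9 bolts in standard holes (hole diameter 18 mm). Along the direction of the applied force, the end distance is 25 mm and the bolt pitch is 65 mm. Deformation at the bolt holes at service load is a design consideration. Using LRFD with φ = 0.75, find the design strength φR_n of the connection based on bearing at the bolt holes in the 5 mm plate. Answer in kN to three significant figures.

Per bolt r_n = 1.2 l_c t F_u ≤ 2.4 d t F_u; upper limit = 2.4 × 16 × 5 × 430 / 1000 = 82.56 kN.
Edge bolt: l_c = 25 − 18/2 = 16 mm → 1.2 × 16 × 5 × 430 / 1000 = 41.28 → r_n = 41.28 kN.
Interior bolts: l_c = 65 − 18 = 47 mm → 1.2 × 47 × 5 × 430 / 1000 = 121.3 → r_n = 82.56 kN.
R_n = 1 × 41.28 + 1 × 82.56 = 123.8 kN.
Design strength φR_n = 0.75 × 123.8 = 92.9 kN.

92.9 kN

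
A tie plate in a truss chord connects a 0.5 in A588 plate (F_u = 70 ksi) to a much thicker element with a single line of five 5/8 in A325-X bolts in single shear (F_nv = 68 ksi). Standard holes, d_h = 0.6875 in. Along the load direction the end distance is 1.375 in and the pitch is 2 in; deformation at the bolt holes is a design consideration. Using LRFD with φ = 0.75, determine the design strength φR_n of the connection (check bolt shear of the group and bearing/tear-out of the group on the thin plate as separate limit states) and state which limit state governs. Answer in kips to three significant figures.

78.2 kips (bolt shear governs)

Bolt shear: A_b = π·0.625²/4 = 0.3068 in²; R_n = 68 × 0.3068 × 5 × 1 = 104.3 kips → 0.75 × 104.3 = 78.2 kips.
Bearing (1.2 l_c t F_u ≤ 2.4 d t F_u): upper limit = 2.4·0.625·0.5·70 = 52.5 kips.
  Edge l_c = 1.375 − 0.6875/2 = 1.031 → r_n = 43.31 kips; interior l_c = 2 − 0.6875 = 1.312 → r_n = 52.5 kips.
  R_n,bearing = 1·43.31 + 4·52.5 = 253.3 kips → 0.75 × 253.3 = 190 kips.
Bolt shear governs: 78.2 kips.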